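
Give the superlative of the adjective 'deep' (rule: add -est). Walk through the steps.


Apply superlative formation (add -est): 'deep' -> 'deepest'.

deepest


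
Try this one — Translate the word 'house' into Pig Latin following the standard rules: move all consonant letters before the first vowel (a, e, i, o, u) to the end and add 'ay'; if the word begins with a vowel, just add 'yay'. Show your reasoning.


'house': move consonant cluster 'h' to end and add 'ay': 'ousehay'.

ousehay


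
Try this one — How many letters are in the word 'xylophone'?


Spell out 'xylophone' and number each letter: x(1), y(2), l(3), o(4), p(5), h(6), o(7), n(8), e(9). Total: 9 letters.

9


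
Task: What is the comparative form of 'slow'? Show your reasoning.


Apply comparative formation (add -er): 'slow' -> 'slower'.

slower


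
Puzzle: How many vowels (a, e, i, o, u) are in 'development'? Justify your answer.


Vowels in 'development': e, e, o, e = 4 vowels.

4


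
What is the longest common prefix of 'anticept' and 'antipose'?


Compare from the start: 4 characters match: 'anti'. Mismatch at position 5: 'c' vs 'p'.

anti


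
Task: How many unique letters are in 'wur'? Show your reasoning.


Unique letters in 'wur': {r, u, w} = 3 distinct letters.

3


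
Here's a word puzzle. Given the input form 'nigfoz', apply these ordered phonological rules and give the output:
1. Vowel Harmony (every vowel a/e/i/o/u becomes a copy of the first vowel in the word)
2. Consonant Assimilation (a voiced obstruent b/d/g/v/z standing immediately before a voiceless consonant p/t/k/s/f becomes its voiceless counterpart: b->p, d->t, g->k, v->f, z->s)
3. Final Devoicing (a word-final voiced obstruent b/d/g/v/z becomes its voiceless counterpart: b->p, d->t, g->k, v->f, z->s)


Starting form: 'nigfoz'
Rule 1: Vowel Harmony: all vowels become 'i' (matching first vowel). 'nigfoz' -> 'nigfiz'
Rule 2: Consonant Assimilation: voiced obstruent before voiceless consonant becomes voiceless ('gf' -> 'kf'). 'nigfiz' -> 'nikfiz'
Rule 3: Final Devoicing: word-final voiced obstruent 'z' becomes voiceless 's'. 'nikfiz' -> 'nikfis'
Final form: 'nikfis'

nikfis


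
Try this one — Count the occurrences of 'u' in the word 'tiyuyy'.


Letter 'u' in 'tiyuyy': found at position(s) 4 = 1 occurrence(s).

1


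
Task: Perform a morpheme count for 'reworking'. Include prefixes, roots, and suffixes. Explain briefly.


Decomposition: re- (prefix) + work (root) + -ing (suffix) = 3 morpheme(s)

3 morphemes


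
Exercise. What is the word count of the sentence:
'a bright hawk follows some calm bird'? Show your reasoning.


Split into words: a | bright | hawk | follows | some | calm | bird = 7 words.

7


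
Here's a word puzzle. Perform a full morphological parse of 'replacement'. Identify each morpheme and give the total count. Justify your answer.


Step 1: Identify prefix: 're' (meaning: again)
Step 2: Identify root: 'place'
Step 3: Identify suffix(es): 'ment'
Decomposition: re- (prefix: again) + place (root) + -ment (suffix: action/result)
Total morphemes: 3

3 morphemes (re- (prefix: again) + place (root) + -ment (suffix: action/result))


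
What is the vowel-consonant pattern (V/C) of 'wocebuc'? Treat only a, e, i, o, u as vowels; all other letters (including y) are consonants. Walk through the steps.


Letter mapping: w = C, o = V, c = C, e = V, b = C, u = V, c = C.

CVCVCVC


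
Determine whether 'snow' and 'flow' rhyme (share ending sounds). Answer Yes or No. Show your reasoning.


Rime (stressed vowel + following sounds) of 'snow': -ow = /oʊ/
Rime of 'flow': -ow = /oʊ/
/oʊ/ and /oʊ/ are the same ending sound, so the words rhyme.

Yes


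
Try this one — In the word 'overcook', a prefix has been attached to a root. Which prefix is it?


The word 'overcook' = 'over' (prefix) + 'cook' (root). The prefix is 'over'.

over


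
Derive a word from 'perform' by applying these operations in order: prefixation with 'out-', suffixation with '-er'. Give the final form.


Step 1: Add prefix 'out-' to 'perform' = 'outperform'
Step 2: Add suffix '-er' to 'outperform' = 'outperformer'

outperformer


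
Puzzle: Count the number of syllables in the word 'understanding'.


Break 'understanding' into syllables: un-der-stand-ing -> un | der | stand | ing = 4 syllables

4 syllables


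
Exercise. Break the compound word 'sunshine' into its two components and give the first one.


Split 'sunshine' into 'sun' + 'shine'. The first part is 'sun'.

sun


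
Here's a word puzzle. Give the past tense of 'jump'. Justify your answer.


Apply rule: Add -ed. 'jump' becomes 'jumped'.

jumped


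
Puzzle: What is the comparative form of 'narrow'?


Apply comparative formation (add -er): 'narrow' -> 'narrower'.

narrower


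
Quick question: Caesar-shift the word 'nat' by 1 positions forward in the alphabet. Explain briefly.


Shift each letter by 1: n -> o, a -> b, t -> u. Result: 'obu'.

obu


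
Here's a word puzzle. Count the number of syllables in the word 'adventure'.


Break 'adventure' into syllables: ad-ven-ture -> ad | ven | ture = 3 syllables

3 syllables


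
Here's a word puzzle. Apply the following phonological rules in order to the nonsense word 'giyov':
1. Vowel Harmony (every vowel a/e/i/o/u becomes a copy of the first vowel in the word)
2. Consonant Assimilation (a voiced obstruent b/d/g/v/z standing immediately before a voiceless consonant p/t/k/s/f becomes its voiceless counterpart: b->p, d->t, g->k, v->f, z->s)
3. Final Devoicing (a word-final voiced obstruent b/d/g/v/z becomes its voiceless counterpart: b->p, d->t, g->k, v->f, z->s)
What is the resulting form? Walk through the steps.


Starting form: 'giyov'
Rule 1: Vowel Harmony: all vowels become 'i' (matching first vowel). 'giyov' -> 'giyiv'
Rule 2: Consonant Assimilation: no voiced obstruent (b/d/g/v/z) stands immediately before a voiceless consonant (p/t/k/s/f). No change.
Rule 3: Final Devoicing: word-final voiced obstruent 'v' becomes voiceless 'f'. 'giyiv' -> 'giyif'
Final form: 'giyif'

giyif


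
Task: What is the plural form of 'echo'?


Apply rule: Add -es (consonant + o). 'echo' becomes 'echoes'.

echoes


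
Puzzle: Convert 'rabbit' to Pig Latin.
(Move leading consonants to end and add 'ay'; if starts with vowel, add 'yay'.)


'rabbit': move consonant cluster 'r' to end and add 'ay': 'abbitray'.

abbitray


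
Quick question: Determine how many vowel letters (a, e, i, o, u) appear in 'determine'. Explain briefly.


Vowels in 'determine': e, e, i, e = 4 vowels.

4


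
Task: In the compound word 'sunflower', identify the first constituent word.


Split 'sunflower' into 'sun' + 'flower'. The first part is 'sun'.

sun


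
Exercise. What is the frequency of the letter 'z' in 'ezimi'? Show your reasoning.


Letter 'z' in 'ezimi': found at position(s) 2 = 1 occurrence(s).

1


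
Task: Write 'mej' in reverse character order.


Reverse 'mej' character by character: 'jem'.

jem


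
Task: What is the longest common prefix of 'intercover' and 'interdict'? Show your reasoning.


Compare from the start: 5 characters match: 'inter'. Mismatch at position 6: 'c' vs 'd'.

inter


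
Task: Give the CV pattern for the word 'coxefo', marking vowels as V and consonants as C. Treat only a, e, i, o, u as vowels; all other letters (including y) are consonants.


Letter mapping: c = C, o = V, x = C, e = V, f = C, o = V.

CVCVCV


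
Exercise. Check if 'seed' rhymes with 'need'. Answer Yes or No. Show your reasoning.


Rime (stressed vowel + following sounds) of 'seed': -eed = /iːd/
Rime of 'need': -eed = /iːd/
/iːd/ and /iːd/ are the same ending sound, so the words rhyme.

Yes


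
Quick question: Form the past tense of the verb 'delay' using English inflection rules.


Apply rule: Add -ed. 'delay' becomes 'delayed'.

delayed


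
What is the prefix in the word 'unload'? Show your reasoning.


The word 'unload' = 'un' (prefix) + 'load' (root). The prefix is 'un'.

un


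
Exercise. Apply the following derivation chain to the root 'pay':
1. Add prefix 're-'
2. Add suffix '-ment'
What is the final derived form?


Step 1: Add prefix 're-' to 'pay' = 'repay'
Step 2: Add suffix '-ment' to 'repay' = 'repayment'

repayment


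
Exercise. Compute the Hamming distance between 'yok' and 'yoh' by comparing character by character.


Alignment:
Position 1: 'y' vs 'y' = match
Position 2: 'o' vs 'o' = match
Position 3: 'k' vs 'h' = DIFFER
Total differences: 1

1


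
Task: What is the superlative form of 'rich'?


Apply superlative formation (add -est): 'rich' -> 'richest'.

richest


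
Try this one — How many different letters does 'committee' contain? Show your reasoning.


Unique letters in 'committee': {c, e, i, m, o, t} = 6 distinct letters.

6


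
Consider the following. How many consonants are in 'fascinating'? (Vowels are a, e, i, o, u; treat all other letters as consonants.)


Consonants in 'fascinating': f, s, c, n, t, n, g = 7 consonants.

7


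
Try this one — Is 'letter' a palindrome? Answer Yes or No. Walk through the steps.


Forward: 'letter'
Reversed: 'rettel'
They differ.

No


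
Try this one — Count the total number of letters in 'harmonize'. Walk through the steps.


Spell out 'harmonize' and number each letter: h(1), a(2), r(3), m(4), o(5), n(6), i(7), z(8), e(9). Total: 9 letters.

9


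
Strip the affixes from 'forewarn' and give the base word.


Remove prefix 'fore' from 'forewarn' to get root 'warn'.

warn


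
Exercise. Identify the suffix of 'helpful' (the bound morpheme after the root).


The word 'helpful' = 'help' (root) + '-ful' (suffix). The suffix is '-ful'.

ful


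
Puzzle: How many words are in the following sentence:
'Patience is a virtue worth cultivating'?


Split into words: Patience | is | a | virtue | worth | cultivating = 6 words.

6


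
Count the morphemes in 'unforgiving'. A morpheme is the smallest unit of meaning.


Decomposition: un- (prefix) + forgive (root) + -ing (suffix) = 3 morpheme(s)

3 morphemes


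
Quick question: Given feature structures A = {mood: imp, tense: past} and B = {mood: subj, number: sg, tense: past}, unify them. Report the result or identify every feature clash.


Compare features:
mood: A=imp vs B=subj -> CLASH
number: A=_ vs B=sg -> unified: sg
tense: A=past vs B=past -> unified: past
Clash detected on feature 'mood' (imp vs subj); unification fails.

CLASH on 'mood' (imp vs subj)


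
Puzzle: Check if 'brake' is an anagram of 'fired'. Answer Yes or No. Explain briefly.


Sorted letters of 'brake': 'abekr'
Sorted letters of 'fired': 'defir'
They do not match.

No


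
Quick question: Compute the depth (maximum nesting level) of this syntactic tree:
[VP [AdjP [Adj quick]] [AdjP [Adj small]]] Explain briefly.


Count bracket nesting levels:
'[' at pos 0: depth = 1
'[' at pos 4: depth = 2
'[' at pos 10: depth = 3
'[' at pos 23: depth = 2
'[' at pos 29: depth = 3
Maximum depth reached: 3

3


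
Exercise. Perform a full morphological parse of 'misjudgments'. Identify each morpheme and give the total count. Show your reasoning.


Step 1: Identify prefix: 'mis' (meaning: wrongly)
Step 2: Identify root: 'judge'
Step 3: Identify suffix(es): 'ment, s'
Decomposition: mis- (prefix: wrongly) + judge (root) + -ment (suffix: action/result) + -s (plural)
Total morphemes: 4

4 morphemes (mis- (prefix: wrongly) + judge (root) + -ment (suffix: action/result) + -s (plural))


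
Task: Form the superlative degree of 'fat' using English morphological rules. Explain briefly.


Apply superlative formation (double final consonant, add -est): 'fat' -> 'fattest'.

fattest


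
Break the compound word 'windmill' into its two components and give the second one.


Split 'windmill' into 'wind' + 'mill'. The second part is 'mill'.

mill


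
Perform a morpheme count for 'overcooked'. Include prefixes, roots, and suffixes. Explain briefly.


Decomposition: over- (prefix) + cook (root) + -ed (suffix) = 3 morpheme(s)

3 morphemes


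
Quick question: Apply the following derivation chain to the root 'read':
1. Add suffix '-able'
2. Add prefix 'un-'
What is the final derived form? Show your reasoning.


Step 1: Add suffix '-able' to 'read' = 'readable'
Step 2: Add prefix 'un-' to 'readable' = 'unreadable'

unreadable


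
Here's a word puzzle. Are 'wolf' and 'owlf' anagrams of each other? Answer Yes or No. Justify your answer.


Sorted letters of 'wolf': 'flow'
Sorted letters of 'owlf': 'flow'
They match.

Yes


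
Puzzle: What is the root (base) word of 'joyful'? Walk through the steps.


Remove suffix '-ful' from 'joyful' to get root 'joy'.

joy


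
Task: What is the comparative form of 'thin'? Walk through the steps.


Apply comparative formation (double final consonant, add -er): 'thin' -> 'thinner'.

thinner


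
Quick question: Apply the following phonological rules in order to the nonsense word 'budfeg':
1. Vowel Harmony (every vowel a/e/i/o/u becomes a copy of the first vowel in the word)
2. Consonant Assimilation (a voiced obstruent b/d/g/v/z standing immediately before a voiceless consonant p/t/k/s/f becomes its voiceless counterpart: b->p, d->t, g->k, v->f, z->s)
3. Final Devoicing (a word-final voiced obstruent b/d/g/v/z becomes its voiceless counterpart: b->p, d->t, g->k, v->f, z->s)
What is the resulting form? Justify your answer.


Starting form: 'budfeg'
Rule 1: Vowel Harmony: all vowels become 'u' (matching first vowel). 'budfeg' -> 'budfug'
Rule 2: Consonant Assimilation: voiced obstruent before voiceless consonant becomes voiceless ('df' -> 'tf'). 'budfug' -> 'butfug'
Rule 3: Final Devoicing: word-final voiced obstruent 'g' becomes voiceless 'k'. 'butfug' -> 'butfuk'
Final form: 'butfuk'

butfuk


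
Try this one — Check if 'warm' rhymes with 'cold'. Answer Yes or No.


Rime (stressed vowel + following sounds) of 'warm': -arm = /ɔːrm/
Rime of 'cold': -old = /oʊld/
/ɔːrm/ and /oʊld/ are different ending sounds, so the words do not rhyme.

No


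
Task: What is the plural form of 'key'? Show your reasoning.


Apply rule: Add -s. 'key' becomes 'keys'.

keys


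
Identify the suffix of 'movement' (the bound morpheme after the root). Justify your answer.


The word 'movement' = 'move' (root) + '-ment' (suffix). The suffix is '-ment'.

ment


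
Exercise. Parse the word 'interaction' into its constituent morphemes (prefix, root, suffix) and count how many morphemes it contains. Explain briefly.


Step 1: Identify prefix: 'inter' (meaning: between)
Step 2: Identify root: 'act'
Step 3: Identify suffix(es): 'ion'
Decomposition: inter- (prefix: between) + act (root) + -ion (suffix: act of)
Total morphemes: 3

3 morphemes (inter- (prefix: between) + act (root) + -ion (suffix: act of))


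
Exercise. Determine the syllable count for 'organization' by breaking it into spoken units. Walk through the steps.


Break 'organization' into syllables: or-gan-i-za-tion -> or | gan | i | za | tion = 5 syllables

5 syllables


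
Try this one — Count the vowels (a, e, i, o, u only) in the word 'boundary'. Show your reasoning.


Vowels in 'boundary': o, u, a = 3 vowels.

3


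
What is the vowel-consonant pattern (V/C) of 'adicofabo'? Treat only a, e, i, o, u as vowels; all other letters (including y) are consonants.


Letter mapping: a = V, d = C, i = V, c = C, o = V, f = C, a = V, b = C, o = V.

VCVCVCVCV


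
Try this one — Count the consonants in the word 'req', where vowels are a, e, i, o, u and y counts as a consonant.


Consonants in 'req': r, q = 2 consonants.

2


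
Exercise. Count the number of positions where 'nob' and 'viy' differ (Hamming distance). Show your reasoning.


Alignment:
Position 1: 'n' vs 'v' = DIFFER
Position 2: 'o' vs 'i' = DIFFER
Position 3: 'b' vs 'y' = DIFFER
Total differences: 3

3


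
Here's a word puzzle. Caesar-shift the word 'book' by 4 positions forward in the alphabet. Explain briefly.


Shift each letter by 4: b -> f, o -> s, o -> s, k -> o. Result: 'fsso'.

fsso


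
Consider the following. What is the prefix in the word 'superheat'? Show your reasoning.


The word 'superheat' = 'super' (prefix) + 'heat' (root). The prefix is 'super'.

super


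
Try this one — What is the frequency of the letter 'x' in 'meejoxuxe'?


Letter 'x' in 'meejoxuxe': found at position(s) 6, 8 = 2 occurrence(s).

2


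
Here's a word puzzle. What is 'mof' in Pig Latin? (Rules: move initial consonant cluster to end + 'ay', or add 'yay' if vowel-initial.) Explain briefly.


'mof': move consonant cluster 'm' to end and add 'ay': 'ofmay'.

ofmay


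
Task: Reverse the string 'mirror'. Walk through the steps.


Reverse 'mirror' character by character: 'rorrim'.

rorrim


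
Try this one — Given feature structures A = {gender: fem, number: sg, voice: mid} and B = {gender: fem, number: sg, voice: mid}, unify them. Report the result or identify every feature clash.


Compare features:
gender: A=fem vs B=fem -> unified: fem
number: A=sg vs B=sg -> unified: sg
voice: A=mid vs B=mid -> unified: mid
No clashes found.

Unified: {gender: fem, number: sg, voice: mid}


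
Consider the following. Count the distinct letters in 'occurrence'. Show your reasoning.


Unique letters in 'occurrence': {c, e, n, o, r, u} = 6 distinct letters.

6


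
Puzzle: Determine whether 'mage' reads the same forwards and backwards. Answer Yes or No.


Forward: 'mage'
Reversed: 'egam'
They differ.

No


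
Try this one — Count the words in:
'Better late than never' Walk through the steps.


Split into words: Better | late | than | never = 4 words.

4


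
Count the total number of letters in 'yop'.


Spell out 'yop' and number each letter: y(1), o(2), p(3). Total: 3 letters.

3


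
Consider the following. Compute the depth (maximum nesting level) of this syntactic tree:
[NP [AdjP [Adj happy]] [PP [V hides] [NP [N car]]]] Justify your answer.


Count bracket nesting levels:
'[' at pos 0: depth = 1
'[' at pos 4: depth = 2
'[' at pos 10: depth = 3
'[' at pos 23: depth = 2
'[' at pos 27: depth = 3
'[' at pos 37: depth = 3
'[' at pos 41: depth = 4
Maximum depth reached: 4

4


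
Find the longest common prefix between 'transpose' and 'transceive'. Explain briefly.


Compare from the start: 5 characters match: 'trans'. Mismatch at position 6: 'p' vs 'c'.

trans


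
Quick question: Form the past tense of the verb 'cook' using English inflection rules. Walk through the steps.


Apply rule: Add -ed. 'cook' becomes 'cooked'.

cooked


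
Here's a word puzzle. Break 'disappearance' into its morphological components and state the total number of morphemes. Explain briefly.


Step 1: Identify prefix: 'dis' (meaning: not/apart)
Step 2: Identify root: 'appear'
Step 3: Identify suffix(es): 'ance'
Decomposition: dis- (prefix: not/apart) + appear (root) + -ance (suffix: state/act)
Total morphemes: 3

3 morphemes (dis- (prefix: not/apart) + appear (root) + -ance (suffix: state/act))


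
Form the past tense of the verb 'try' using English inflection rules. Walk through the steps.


Apply rule: Change -y to -ied. 'try' becomes 'tried'.

tried


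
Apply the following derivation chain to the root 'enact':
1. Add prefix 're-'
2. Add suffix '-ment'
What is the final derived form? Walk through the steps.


Step 1: Add prefix 're-' to 'enact' = 'reenact'
Step 2: Add suffix '-ment' to 'reenact' = 'reenactment'

reenactment


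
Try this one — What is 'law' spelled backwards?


Reverse 'law' character by character: 'wal'.

wal


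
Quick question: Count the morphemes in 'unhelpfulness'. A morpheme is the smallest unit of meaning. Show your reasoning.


Decomposition: un- (prefix) + help (root) + -ful (suffix) + -ness (suffix) = 4 morpheme(s)

4 morphemes


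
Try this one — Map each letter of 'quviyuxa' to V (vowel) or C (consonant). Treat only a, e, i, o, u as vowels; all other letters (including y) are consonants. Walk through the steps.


Letter mapping: q = C, u = V, v = C, i = V, y = C, u = V, x = C, a = V.

CVCVCVCV


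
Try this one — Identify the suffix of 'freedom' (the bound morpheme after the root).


The word 'freedom' = 'free' (root) + '-dom' (suffix). The suffix is '-dom'.

dom


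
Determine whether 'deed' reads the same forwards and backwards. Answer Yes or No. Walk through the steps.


Forward: 'deed'
Reversed: 'deed'
They are identical.

Yes


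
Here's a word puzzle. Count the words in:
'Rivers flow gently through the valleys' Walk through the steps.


Split into words: Rivers | flow | gently | through | the | valleys = 6 words.

6


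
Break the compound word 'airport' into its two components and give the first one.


Split 'airport' into 'air' + 'port'. The first part is 'air'.

air


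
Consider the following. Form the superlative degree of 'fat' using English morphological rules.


Apply superlative formation (double final consonant, add -est): 'fat' -> 'fattest'.

fattest


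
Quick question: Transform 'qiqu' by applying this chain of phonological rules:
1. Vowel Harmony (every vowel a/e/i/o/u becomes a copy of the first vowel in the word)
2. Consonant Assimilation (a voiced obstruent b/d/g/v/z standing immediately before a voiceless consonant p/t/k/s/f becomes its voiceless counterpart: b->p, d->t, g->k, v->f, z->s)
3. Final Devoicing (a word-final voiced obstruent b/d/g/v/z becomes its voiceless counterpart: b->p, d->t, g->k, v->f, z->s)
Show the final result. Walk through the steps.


Starting form: 'qiqu'
Rule 1: Vowel Harmony: all vowels become 'i' (matching first vowel). 'qiqu' -> 'qiqi'
Rule 2: Consonant Assimilation: no voiced obstruent (b/d/g/v/z) stands immediately before a voiceless consonant (p/t/k/s/f). No change.
Rule 3: Final Devoicing: the word ends in the vowel 'i', not a consonant. No change.
Final form: 'qiqi'

qiqi


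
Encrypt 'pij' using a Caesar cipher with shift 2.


Shift each letter by 2: p -> r, i -> k, j -> l. Result: 'rkl'.

rkl


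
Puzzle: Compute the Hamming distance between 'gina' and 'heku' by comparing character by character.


Alignment:
Position 1: 'g' vs 'h' = DIFFER
Position 2: 'i' vs 'e' = DIFFER
Position 3: 'n' vs 'k' = DIFFER
Position 4: 'a' vs 'u' = DIFFER
Total differences: 4

4


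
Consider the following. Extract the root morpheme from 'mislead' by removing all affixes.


Remove prefix 'mis' from 'mislead' to get root 'lead'.

lead


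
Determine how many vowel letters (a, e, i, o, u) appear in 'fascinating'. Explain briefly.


Vowels in 'fascinating': a, i, a, i = 4 vowels.

4


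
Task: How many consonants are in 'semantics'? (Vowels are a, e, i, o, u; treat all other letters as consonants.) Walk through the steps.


Consonants in 'semantics': s, m, n, t, c, s = 6 consonants.

6


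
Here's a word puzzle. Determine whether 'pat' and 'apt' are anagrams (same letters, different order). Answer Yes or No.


Sorted letters of 'pat': 'apt'
Sorted letters of 'apt': 'apt'
They match.

Yes


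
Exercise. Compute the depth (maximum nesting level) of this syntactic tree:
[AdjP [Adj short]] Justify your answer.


Count bracket nesting levels:
'[' at pos 0: depth = 1
'[' at pos 6: depth = 2
Maximum depth reached: 2

2


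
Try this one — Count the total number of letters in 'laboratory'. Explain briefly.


Spell out 'laboratory' and number each letter: l(1), a(2), b(3), o(4), r(5), a(6), t(7), o(8), r(9), y(10). Total: 10 letters.

10


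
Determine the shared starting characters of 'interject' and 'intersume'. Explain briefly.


Compare from the start: 5 characters match: 'inter'. Mismatch at position 6: 'j' vs 's'.

inter


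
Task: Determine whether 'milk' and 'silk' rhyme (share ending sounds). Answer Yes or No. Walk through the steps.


Rime (stressed vowel + following sounds) of 'milk': -ilk = /ɪlk/
Rime of 'silk': -ilk = /ɪlk/
/ɪlk/ and /ɪlk/ are the same ending sound, so the words rhyme.

Yes


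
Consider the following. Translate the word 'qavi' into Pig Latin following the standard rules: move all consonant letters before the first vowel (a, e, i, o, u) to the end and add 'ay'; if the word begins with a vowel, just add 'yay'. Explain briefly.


'qavi': move consonant cluster 'q' to end and add 'ay': 'aviqay'.

aviqay


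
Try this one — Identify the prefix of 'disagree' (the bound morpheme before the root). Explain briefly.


The word 'disagree' = 'dis' (prefix) + 'agree' (root). The prefix is 'dis'.

dis


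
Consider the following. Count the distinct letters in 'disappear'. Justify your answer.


Unique letters in 'disappear': {a, d, e, i, p, r, s} = 7 distinct letters.

7


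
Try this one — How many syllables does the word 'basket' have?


Break 'basket' into syllables: bas-ket -> bas | ket = 2 syllables

2 syllables


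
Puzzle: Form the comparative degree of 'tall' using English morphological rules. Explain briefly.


Apply comparative formation (add -er): 'tall' -> 'taller'.

taller


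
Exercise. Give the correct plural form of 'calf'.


Apply rule: Change -f to -ves. 'calf' becomes 'calves'.

calves


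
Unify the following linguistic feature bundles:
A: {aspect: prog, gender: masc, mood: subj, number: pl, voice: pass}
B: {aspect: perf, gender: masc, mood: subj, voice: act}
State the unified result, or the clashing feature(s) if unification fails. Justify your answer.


Compare features:
aspect: A=prog vs B=perf -> CLASH
gender: A=masc vs B=masc -> unified: masc
mood: A=subj vs B=subj -> unified: subj
number: A=pl vs B=_ -> unified: pl
voice: A=pass vs B=act -> CLASH
Clashes detected on features 'aspect' (prog vs perf) and 'voice' (pass vs act); unification fails.

CLASH on 'aspect' (prog vs perf) and 'voice' (pass vs act)


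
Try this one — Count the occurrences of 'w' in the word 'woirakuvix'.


Letter 'w' in 'woirakuvix': found at position(s) 1 = 1 occurrence(s).

1


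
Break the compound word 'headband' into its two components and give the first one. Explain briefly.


Split 'headband' into 'head' + 'band'. The first part is 'head'.

head


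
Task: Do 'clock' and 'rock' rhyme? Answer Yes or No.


Rime (stressed vowel + following sounds) of 'clock': -ock = /ɒk/
Rime of 'rock': -ock = /ɒk/
/ɒk/ and /ɒk/ are the same ending sound, so the words rhyme.

Yes


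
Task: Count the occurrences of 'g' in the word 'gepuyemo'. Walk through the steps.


Letter 'g' in 'gepuyemo': found at position(s) 1 = 1 occurrence(s).

1


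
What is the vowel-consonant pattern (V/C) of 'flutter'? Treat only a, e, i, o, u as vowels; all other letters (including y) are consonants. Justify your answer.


Letter mapping: f = C, l = C, u = V, t = C, t = C, e = V, r = C.

CCVCCVC


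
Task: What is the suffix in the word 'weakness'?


The word 'weakness' = 'weak' (root) + '-ness' (suffix). The suffix is '-ness'.

ness


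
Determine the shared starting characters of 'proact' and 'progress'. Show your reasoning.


Compare from the start: 3 characters match: 'pro'. Mismatch at position 4: 'a' vs 'g'.

pro


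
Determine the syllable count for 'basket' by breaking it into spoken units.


Break 'basket' into syllables: bas-ket -> bas | ket = 2 syllables

2 syllables


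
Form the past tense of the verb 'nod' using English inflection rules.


Apply rule: Double final consonant and add -ed. 'nod' becomes 'nodded'.

nodded


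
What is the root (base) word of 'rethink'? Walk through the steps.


Remove prefix 're' from 'rethink' to get root 'think'.

think


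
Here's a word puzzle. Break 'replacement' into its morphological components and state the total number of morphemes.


Step 1: Identify prefix: 're' (meaning: again)
Step 2: Identify root: 'place'
Step 3: Identify suffix(es): 'ment'
Decomposition: re- (prefix: again) + place (root) + -ment (suffix: action/result)
Total morphemes: 3

3 morphemes (re- (prefix: again) + place (root) + -ment (suffix: action/result))


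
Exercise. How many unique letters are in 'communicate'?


Unique letters in 'communicate': {a, c, e, i, m, n, o, t, u} = 9 distinct letters.

9


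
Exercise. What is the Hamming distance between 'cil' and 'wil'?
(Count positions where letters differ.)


Alignment:
Position 1: 'c' vs 'w' = DIFFER
Position 2: 'i' vs 'i' = match
Position 3: 'l' vs 'l' = match
Total differences: 1

1


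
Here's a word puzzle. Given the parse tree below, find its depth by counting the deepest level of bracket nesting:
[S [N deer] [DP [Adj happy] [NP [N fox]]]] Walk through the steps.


Count bracket nesting levels:
'[' at pos 0: depth = 1
'[' at pos 3: depth = 2
'[' at pos 12: depth = 2
'[' at pos 16: depth = 3
'[' at pos 28: depth = 3
'[' at pos 32: depth = 4
Maximum depth reached: 4

4


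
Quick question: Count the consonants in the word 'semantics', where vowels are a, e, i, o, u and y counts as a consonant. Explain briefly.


Consonants in 'semantics': s, m, n, t, c, s = 6 consonants.

6


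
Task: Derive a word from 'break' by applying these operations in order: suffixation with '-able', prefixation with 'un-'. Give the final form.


Step 1: Add suffix '-able' to 'break' = 'breakable'
Step 2: Add prefix 'un-' to 'breakable' = 'unbreakable'

unbreakable


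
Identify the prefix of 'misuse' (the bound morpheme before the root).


The word 'misuse' = 'mis' (prefix) + 'use' (root). The prefix is 'mis'.

mis


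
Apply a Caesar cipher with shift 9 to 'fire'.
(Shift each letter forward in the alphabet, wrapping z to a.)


Shift each letter by 9: f -> o, i -> r, r -> a, e -> n. Result: 'oran'.

oran


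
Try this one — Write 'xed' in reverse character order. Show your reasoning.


Reverse 'xed' character by character: 'dex'.

dex


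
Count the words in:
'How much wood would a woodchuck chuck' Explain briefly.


Split into words: How | much | wood | would | a | woodchuck | chuck = 7 words.

7


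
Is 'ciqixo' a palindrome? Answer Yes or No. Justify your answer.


Forward: 'ciqixo'
Reversed: 'oxiqic'
They differ.

No


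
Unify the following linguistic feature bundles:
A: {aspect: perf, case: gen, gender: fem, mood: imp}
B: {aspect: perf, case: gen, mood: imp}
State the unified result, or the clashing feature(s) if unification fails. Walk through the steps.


Compare features:
aspect: A=perf vs B=perf -> unified: perf
case: A=gen vs B=gen -> unified: gen
gender: A=fem vs B=_ -> unified: fem
mood: A=imp vs B=imp -> unified: imp
No clashes found.

Unified: {aspect: perf, case: gen, gender: fem, mood: imp}


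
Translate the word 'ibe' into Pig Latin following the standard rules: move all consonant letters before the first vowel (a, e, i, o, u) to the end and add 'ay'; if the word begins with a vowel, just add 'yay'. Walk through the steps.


'ibe' starts with a vowel, so add 'yay': 'ibeyay'.

ibeyay


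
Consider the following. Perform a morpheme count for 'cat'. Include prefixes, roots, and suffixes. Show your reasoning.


Decomposition: cat (free morpheme) = 1 morpheme(s)

1 morphemes


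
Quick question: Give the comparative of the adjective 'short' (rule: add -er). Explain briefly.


Apply comparative formation (add -er): 'short' -> 'shorter'.

shorter


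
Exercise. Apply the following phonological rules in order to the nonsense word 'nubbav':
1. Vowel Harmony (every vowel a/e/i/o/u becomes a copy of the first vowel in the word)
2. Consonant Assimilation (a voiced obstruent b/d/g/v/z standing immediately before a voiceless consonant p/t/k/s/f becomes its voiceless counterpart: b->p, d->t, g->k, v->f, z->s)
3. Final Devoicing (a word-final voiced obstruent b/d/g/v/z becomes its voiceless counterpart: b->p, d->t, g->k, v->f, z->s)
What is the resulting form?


Starting form: 'nubbav'
Rule 1: Vowel Harmony: all vowels become 'u' (matching first vowel). 'nubbav' -> 'nubbuv'
Rule 2: Consonant Assimilation: no voiced obstruent (b/d/g/v/z) stands immediately before a voiceless consonant (p/t/k/s/f). No change.
Rule 3: Final Devoicing: word-final voiced obstruent 'v' becomes voiceless 'f'. 'nubbuv' -> 'nubbuf'
Final form: 'nubbuf'

nubbuf


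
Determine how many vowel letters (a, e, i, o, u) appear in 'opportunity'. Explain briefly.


Vowels in 'opportunity': o, o, u, i = 4 vowels.

4


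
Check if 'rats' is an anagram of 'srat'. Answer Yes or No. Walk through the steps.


Sorted letters of 'rats': 'arst'
Sorted letters of 'srat': 'arst'
They match.

Yes


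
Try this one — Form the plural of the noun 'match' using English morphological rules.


Apply rule: Add -es (sibilant/fricative ending). 'match' becomes 'matches'.

matches


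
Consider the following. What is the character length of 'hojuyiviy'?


Spell out 'hojuyiviy' and number each letter: h(1), o(2), j(3), u(4), y(5), i(6), v(7), i(8), y(9). Total: 9 letters.

9


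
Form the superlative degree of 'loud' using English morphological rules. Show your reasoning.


Apply superlative formation (add -est): 'loud' -> 'loudest'.

loudest


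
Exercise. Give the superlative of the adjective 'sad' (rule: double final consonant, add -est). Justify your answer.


Apply superlative formation (double final consonant, add -est): 'sad' -> 'saddest'.

saddest


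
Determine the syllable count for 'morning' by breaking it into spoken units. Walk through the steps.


Break 'morning' into syllables: morn-ing -> morn | ing = 2 syllables

2 syllables


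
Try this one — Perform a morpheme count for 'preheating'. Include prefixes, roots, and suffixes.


Decomposition: pre- (prefix) + heat (root) + -ing (suffix) = 3 morpheme(s)

3 morphemes


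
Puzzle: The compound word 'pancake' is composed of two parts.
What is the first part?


Split 'pancake' into 'pan' + 'cake'. The first part is 'pan'.

pan


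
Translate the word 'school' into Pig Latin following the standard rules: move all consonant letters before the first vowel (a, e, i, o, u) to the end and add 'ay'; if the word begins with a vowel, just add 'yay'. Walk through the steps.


'school': move consonant cluster 'sch' to end and add 'ay': 'oolschay'.

oolschay


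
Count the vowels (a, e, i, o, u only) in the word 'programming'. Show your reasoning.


Vowels in 'programming': o, a, i = 3 vowels.

3


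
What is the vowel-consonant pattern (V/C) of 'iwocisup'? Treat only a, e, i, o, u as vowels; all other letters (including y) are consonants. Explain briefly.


Letter mapping: i = V, w = C, o = V, c = C, i = V, s = C, u = V, p = C.

VCVCVCVC


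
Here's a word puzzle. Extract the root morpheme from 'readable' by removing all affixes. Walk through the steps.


Remove suffix '-able' from 'readable' to get root 'read'.

read


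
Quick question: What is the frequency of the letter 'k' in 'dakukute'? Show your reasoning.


Letter 'k' in 'dakukute': found at position(s) 3, 5 = 2 occurrence(s).

2


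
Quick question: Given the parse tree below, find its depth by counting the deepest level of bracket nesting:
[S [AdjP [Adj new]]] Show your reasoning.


Count bracket nesting levels:
'[' at pos 0: depth = 1
'[' at pos 3: depth = 2
'[' at pos 9: depth = 3
Maximum depth reached: 3

3


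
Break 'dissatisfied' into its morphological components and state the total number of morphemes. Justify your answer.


Step 1: Identify prefix: 'dis' (meaning: not/apart)
Step 2: Identify root: 'satisfy'
Step 3: Identify suffix(es): 'ed'
Decomposition: dis- (prefix: not/apart) + satisfy (root) + -ed (suffix: past)
Total morphemes: 3

3 morphemes (dis- (prefix: not/apart) + satisfy (root) + -ed (suffix: past))


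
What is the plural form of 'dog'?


Apply rule: Add -s. 'dog' becomes 'dogs'.

dogs


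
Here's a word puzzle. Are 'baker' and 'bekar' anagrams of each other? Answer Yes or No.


Sorted letters of 'baker': 'abekr'
Sorted letters of 'bekar': 'abekr'
They match.

Yes


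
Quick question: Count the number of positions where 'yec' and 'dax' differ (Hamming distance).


Alignment:
Position 1: 'y' vs 'd' = DIFFER
Position 2: 'e' vs 'a' = DIFFER
Position 3: 'c' vs 'x' = DIFFER
Total differences: 3

3


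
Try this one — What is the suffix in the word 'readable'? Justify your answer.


The word 'readable' = 'read' (root) + '-able' (suffix). The suffix is '-able'.

able


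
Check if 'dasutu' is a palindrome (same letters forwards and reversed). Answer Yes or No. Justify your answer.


Forward: 'dasutu'
Reversed: 'utusad'
They differ.

No


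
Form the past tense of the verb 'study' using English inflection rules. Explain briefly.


Apply rule: Change -y to -ied. 'study' becomes 'studied'.

studied


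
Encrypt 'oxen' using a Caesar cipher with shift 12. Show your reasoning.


Shift each letter by 12: o -> a, x -> j, e -> q, n -> z. Result: 'ajqz'.

ajqz


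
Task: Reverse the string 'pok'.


Reverse 'pok' character by character: 'kop'.

kop


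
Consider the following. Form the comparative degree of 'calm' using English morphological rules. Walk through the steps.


Apply comparative formation (add -er): 'calm' -> 'calmer'.

calmer


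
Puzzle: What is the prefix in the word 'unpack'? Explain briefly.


The word 'unpack' = 'un' (prefix) + 'pack' (root). The prefix is 'un'.

un


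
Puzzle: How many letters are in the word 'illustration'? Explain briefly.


Spell out 'illustration' and number each letter: i(1), l(2), l(3), u(4), s(5), t(6), r(7), a(8), t(9), i(10), o(11), n(12). Total: 12 letters.

12


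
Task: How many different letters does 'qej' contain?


Unique letters in 'qej': {e, j, q} = 3 distinct letters.

3


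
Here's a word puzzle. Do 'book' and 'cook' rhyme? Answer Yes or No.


Rime (stressed vowel + following sounds) of 'book': -ook = /ʊk/
Rime of 'cook': -ook = /ʊk/
/ʊk/ and /ʊk/ are the same ending sound, so the words rhyme.

Yes


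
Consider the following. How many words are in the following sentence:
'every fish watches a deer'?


Split into words: every | fish | watches | a | deer = 5 words.

5


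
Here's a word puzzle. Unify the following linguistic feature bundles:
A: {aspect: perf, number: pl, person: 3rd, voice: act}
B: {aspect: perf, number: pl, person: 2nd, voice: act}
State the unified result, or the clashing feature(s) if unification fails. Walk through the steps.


Compare features:
aspect: A=perf vs B=perf -> unified: perf
number: A=pl vs B=pl -> unified: pl
person: A=3rd vs B=2nd -> CLASH
voice: A=act vs B=act -> unified: act
Clash detected on feature 'person' (3rd vs 2nd); unification fails.

CLASH on 'person' (3rd vs 2nd)


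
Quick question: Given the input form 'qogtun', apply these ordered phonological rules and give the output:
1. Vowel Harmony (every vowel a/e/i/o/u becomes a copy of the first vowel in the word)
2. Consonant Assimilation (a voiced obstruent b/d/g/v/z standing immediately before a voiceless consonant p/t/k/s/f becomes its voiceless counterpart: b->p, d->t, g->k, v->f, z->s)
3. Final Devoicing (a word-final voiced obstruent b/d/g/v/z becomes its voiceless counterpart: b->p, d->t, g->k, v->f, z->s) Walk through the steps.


Starting form: 'qogtun'
Rule 1: Vowel Harmony: all vowels become 'o' (matching first vowel). 'qogtun' -> 'qogton'
Rule 2: Consonant Assimilation: voiced obstruent before voiceless consonant becomes voiceless ('gt' -> 'kt'). 'qogton' -> 'qokton'
Rule 3: Final Devoicing: final consonant 'n' is not one of the voiced obstruents b/d/g/v/z. No change.
Final form: 'qokton'

qokton
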